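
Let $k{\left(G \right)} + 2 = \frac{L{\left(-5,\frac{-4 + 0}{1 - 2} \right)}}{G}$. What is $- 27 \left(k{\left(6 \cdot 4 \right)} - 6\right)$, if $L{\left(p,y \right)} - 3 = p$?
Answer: $\frac{873}{4} \approx 218.25$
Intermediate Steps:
$L{\left(p,y \right)} = 3 + p$
$k{\left(G \right)} = -2 - \frac{2}{G}$ ($k{\left(G \right)} = -2 + \frac{3 - 5}{G} = -2 - \frac{2}{G}$)
$- 27 \left(k{\left(6 \cdot 4 \right)} - 6\right) = - 27 \left(\left(-2 - \frac{2}{6 \cdot 4}\right) - 6\right) = - 27 \left(\left(-2 - \frac{2}{24}\right) - 6\right) = - 27 \left(\left(-2 - \frac{1}{12}\right) - 6\right) = - 27 \left(- \frac{25}{12} - 6\right) = \left(-27\right) \left(- \frac{97}{12}\right) = \frac{873}{4}$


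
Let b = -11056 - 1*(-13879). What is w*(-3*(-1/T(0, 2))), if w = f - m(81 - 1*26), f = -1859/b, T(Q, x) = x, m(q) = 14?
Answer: -41381/1882 ≈ -21.988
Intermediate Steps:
b = 2823 (b = -11056 + 13879 = 2823)
f = -1859/2823 ≈ -0.65852
w = -41381/2823 (w = -1859/2823 - 1*14 = -1859/2823 - 14 = -41381/2823 ≈ -14.659)
w*(-3*(-1/T(0, 2))) = -(-41381)/(941*(-1*2*1)) = -(-41381)/(941*((-2*1))) = -(-41381)/(941*(-2)) = -(-41381)*(-1)/(941*2) = -41381/2823*3/2 = -41381/1882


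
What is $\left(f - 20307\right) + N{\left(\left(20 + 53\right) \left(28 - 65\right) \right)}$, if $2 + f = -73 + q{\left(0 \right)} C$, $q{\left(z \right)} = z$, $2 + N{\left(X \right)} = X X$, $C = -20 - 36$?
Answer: $7275017$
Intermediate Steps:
$C = -56$
$N{\left(X \right)} = -2 + X^{2}$ ($N{\left(X \right)} = -2 + X X = -2 + X^{2}$)
$f = -75$ ($f = -2 + \left(-73 + 0 \left(-56\right)\right) = -2 + \left(-73 + 0\right) = -2 - 73 = -75$)
$\left(f - 20307\right) + N{\left(\left(20 + 53\right) \left(28 - 65\right) \right)} = \left(-75 - 20307\right) - \left(2 - \left(\left(20 + 53\right) \left(28 - 65\right)\right)^{2}\right) = -20382 - \left(2 - \left(73 \left(-37\right)\right)^{2}\right) = -20382 - \left(2 - \left(-2701\right)^{2}\right) = -20382 + \left(-2 + 7295401\right) = -20382 + 7295399 = 7275017$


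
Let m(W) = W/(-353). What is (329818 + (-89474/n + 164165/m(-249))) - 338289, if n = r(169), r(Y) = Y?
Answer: 9414844228/42081 ≈ 2.2373e+5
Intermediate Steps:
m(W) = -W/353 (m(W) = W*(-1/353) = -W/353)
n = 169
(329818 + (-89474/n + 164165/m(-249))) - 338289 = (329818 + (-89474/169 + 164165/((-1/353*(-249))))) - 338289 = (329818 + (-89474*1/169 + 164165/(249/353))) - 338289 = (329818 + (-89474/169 + 164165*(353/249))) - 338289 = (329818 + (-89474/169 + 57950245/249)) - 338289 = (329818 + 9771312379/42081) - 338289 = 23650383637/42081 - 338289 = 9414844228/42081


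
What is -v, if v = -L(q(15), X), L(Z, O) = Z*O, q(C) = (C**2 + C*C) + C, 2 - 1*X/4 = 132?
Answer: -241800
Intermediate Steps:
X = -520 (X = 8 - 4*132 = 8 - 528 = -520)
q(C) = C + 2*C**2 (q(C) = (C**2 + C**2) + C = 2*C**2 + C = C + 2*C**2)
L(Z, O) = O*Z
v = 241800 (v = -(-520)*15*(1 + 2*15) = -(-520)*15*(1 + 30) = -(-520)*15*31 = -(-520)*465 = -1*(-241800) = 241800)
-v = -1*241800 = -241800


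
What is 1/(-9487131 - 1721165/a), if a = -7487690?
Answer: -1497538/14207338839245 ≈ -1.0541e-7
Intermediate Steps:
1/(-9487131 - 1721165/a) = 1/(-9487131 - 1721165/(-7487690)) = 1/(-9487131 - 1721165*(-1/7487690)) = 1/(-9487131 + 344233/1497538) = 1/(-14207338839245/1497538) = -1497538/14207338839245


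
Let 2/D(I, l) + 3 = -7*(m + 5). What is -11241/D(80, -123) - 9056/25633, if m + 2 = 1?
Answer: 8932339031/51266 ≈ 1.7424e+5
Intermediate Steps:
m = -1 (m = -2 + 1 = -1)
D(I, l) = -2/31 (D(I, l) = 2/(-3 - 7*(-1 + 5)) = 2/(-3 - 7*4) = 2/(-3 - 28) = 2/(-31) = 2*(-1/31) = -2/31)
-11241/D(80, -123) - 9056/25633 = -11241/(-2/31) - 9056/25633 = -11241*(-31/2) - 9056*1/25633 = 348471/2 - 9056/25633 = 8932339031/51266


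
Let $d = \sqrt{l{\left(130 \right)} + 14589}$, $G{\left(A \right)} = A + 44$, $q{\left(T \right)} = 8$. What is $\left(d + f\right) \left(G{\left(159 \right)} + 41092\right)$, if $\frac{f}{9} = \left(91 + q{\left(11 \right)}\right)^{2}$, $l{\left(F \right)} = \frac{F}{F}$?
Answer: $3642590655 + 41295 \sqrt{14590} \approx 3.6476 \cdot 10^{9}$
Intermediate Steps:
$l{\left(F \right)} = 1$
$G{\left(A \right)} = 44 + A$
$f = 88209$ ($f = 9 \left(91 + 8\right)^{2} = 9 \cdot 99^{2} = 9 \cdot 9801 = 88209$)
$d = \sqrt{14590}$ ($d = \sqrt{1 + 14589} = \sqrt{14590} \approx 120.79$)
$\left(d + f\right) \left(G{\left(159 \right)} + 41092\right) = \left(\sqrt{14590} + 88209\right) \left(\left(44 + 159\right) + 41092\right) = \left(88209 + \sqrt{14590}\right) \left(203 + 41092\right) = \left(88209 + \sqrt{14590}\right) 41295 = 3642590655 + 41295 \sqrt{14590}$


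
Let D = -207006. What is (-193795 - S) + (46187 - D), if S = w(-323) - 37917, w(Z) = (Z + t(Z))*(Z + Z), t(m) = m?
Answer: -320001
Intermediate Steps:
w(Z) = 4*Z² (w(Z) = (Z + Z)*(Z + Z) = (2*Z)*(2*Z) = 4*Z²)
S = 379399 (S = 4*(-323)² - 37917 = 4*104329 - 37917 = 417316 - 37917 = 379399)
(-193795 - S) + (46187 - D) = (-193795 - 1*379399) + (46187 - 1*(-207006)) = (-193795 - 379399) + (46187 + 207006) = -573194 + 253193 = -320001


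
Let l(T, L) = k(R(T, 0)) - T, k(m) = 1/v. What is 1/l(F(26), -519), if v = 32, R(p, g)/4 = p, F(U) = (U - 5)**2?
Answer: -32/14111 ≈ -0.0022677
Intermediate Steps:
F(U) = (-5 + U)**2
R(p, g) = 4*p
k(m) = 1/32
l(T, L) = 1/32 - T
1/l(F(26), -519) = 1/(1/32 - (-5 + 26)**2) = 1/(1/32 - 1*21**2) = 1/(1/32 - 1*441) = 1/(1/32 - 441) = 1/(-14111/32) = -32/14111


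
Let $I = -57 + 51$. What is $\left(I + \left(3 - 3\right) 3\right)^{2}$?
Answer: $36$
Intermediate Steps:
$I = -6$
$\left(I + \left(3 - 3\right) 3\right)^{2} = \left(-6 + \left(3 - 3\right) 3\right)^{2} = \left(-6 + 0 \cdot 3\right)^{2} = \left(-6 + 0\right)^{2} = \left(-6\right)^{2} = 36$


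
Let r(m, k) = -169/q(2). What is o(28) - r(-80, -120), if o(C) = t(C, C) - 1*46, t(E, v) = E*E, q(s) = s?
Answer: 1645/2 ≈ 822.50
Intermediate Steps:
t(E, v) = E²
r(m, k) = -169/2
o(C) = -46 + C² (o(C) = C² - 1*46 = C² - 46 = -46 + C²)
o(28) - r(-80, -120) = (-46 + 28²) - 1*(-169/2) = (-46 + 784) + 169/2 = 738 + 169/2 = 1645/2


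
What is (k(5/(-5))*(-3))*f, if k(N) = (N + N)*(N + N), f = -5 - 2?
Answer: 84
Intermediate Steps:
f = -7
k(N) = 4*N² (k(N) = (2*N)*(2*N) = 4*N²)
(k(5/(-5))*(-3))*f = ((4*(5/(-5))²)*(-3))*(-7) = ((4*(5*(-⅕))²)*(-3))*(-7) = ((4*(-1)²)*(-3))*(-7) = ((4*1)*(-3))*(-7) = (4*(-3))*(-7) = -12*(-7) = 84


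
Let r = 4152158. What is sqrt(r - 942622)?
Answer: 8*sqrt(50149) ≈ 1791.5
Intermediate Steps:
sqrt(r - 942622) = sqrt(4152158 - 942622) = sqrt(3209536) = 8*sqrt(50149)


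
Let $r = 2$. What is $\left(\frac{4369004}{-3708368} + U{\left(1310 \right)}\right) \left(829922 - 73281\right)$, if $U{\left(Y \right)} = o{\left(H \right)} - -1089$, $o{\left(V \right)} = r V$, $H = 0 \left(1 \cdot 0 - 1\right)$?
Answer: $\frac{763080723882617}{927092} \approx 8.2309 \cdot 10^{8}$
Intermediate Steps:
$H = 0$ ($H = 0 \left(0 - 1\right) = 0 \left(-1\right) = 0$)
$o{\left(V \right)} = 2 V$
$U{\left(Y \right)} = 1089$ ($U{\left(Y \right)} = 2 \cdot 0 - -1089 = 0 + 1089 = 1089$)
$\left(\frac{4369004}{-3708368} + U{\left(1310 \right)}\right) \left(829922 - 73281\right) = \left(\frac{4369004}{-3708368} + 1089\right) \left(829922 - 73281\right) = \left(4369004 \left(- \frac{1}{3708368}\right) + 1089\right) 756641 = \left(- \frac{1092251}{927092} + 1089\right) 756641 = \frac{1008510937}{927092} \cdot 756641 = \frac{763080723882617}{927092}$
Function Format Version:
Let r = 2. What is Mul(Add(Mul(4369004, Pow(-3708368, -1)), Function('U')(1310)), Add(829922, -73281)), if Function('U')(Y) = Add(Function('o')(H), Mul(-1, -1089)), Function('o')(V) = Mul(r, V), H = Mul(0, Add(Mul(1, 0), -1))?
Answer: Rational(763080723882617, 927092) ≈ 8.2309e+8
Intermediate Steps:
H = 0 (H = Mul(0, Add(0, -1)) = Mul(0, -1) = 0)
Function('o')(V) = Mul(2, V)
Function('U')(Y) = 1089 (Function('U')(Y) = Add(Mul(2, 0), Mul(-1, -1089)) = Add(0, 1089) = 1089)
Mul(Add(Mul(4369004, Pow(-3708368, -1)), Function('U')(1310)), Add(829922, -73281)) = Mul(Add(Mul(4369004, Pow(-3708368, -1)), 1089), Add(829922, -73281)) = Mul(Add(Mul(4369004, Rational(-1, 3708368)), 1089), 756641) = Mul(Add(Rational(-1092251, 927092), 1089), 756641) = Mul(Rational(1008510937, 927092), 756641) = Rational(763080723882617, 927092)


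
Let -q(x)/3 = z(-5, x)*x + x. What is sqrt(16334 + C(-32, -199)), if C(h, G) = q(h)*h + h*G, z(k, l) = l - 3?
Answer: 5*sqrt(5086) ≈ 356.58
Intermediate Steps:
z(k, l) = -3 + l
q(x) = -3*x - 3*x*(-3 + x) (q(x) = -3*((-3 + x)*x + x) = -3*(x*(-3 + x) + x) = -3*(x + x*(-3 + x)) = -3*x - 3*x*(-3 + x))
C(h, G) = G*h + 3*h**2*(2 - h) (C(h, G) = (3*h*(2 - h))*h + h*G = 3*h**2*(2 - h) + G*h = G*h + 3*h**2*(2 - h))
sqrt(16334 + C(-32, -199)) = sqrt(16334 - 32*(-199 - 3*(-32)*(-2 - 32))) = sqrt(16334 - 32*(-199 - 3*(-32)*(-34))) = sqrt(16334 - 32*(-199 - 3264)) = sqrt(16334 - 32*(-3463)) = sqrt(16334 + 110816) = sqrt(127150) = 5*sqrt(5086)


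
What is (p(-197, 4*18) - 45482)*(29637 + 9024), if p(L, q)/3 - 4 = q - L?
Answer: -1726716243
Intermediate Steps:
p(L, q) = 12 - 3*L + 3*q (p(L, q) = 12 + 3*(q - L) = 12 + (-3*L + 3*q) = 12 - 3*L + 3*q)
(p(-197, 4*18) - 45482)*(29637 + 9024) = ((12 - 3*(-197) + 3*(4*18)) - 45482)*(29637 + 9024) = ((12 + 591 + 3*72) - 45482)*38661 = ((12 + 591 + 216) - 45482)*38661 = (819 - 45482)*38661 = -44663*38661 = -1726716243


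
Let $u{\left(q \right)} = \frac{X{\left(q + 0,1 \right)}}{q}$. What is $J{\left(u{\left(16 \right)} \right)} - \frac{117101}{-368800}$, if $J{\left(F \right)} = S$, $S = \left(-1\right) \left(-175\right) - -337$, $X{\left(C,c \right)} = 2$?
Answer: $\frac{188942701}{368800} \approx 512.32$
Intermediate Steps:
$u{\left(q \right)} = \frac{2}{q}$
$S = 512$ ($S = 175 + 337 = 512$)
$J{\left(F \right)} = 512$
$J{\left(u{\left(16 \right)} \right)} - \frac{117101}{-368800} = 512 - \frac{117101}{-368800} = 512 - - \frac{117101}{368800} = 512 + \frac{117101}{368800} = \frac{188942701}{368800}$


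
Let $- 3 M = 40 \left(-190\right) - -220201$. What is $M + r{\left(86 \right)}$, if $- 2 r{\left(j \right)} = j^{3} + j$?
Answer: $-388938$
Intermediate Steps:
$r{\left(j \right)} = - \frac{j}{2} - \frac{j^{3}}{2}$ ($r{\left(j \right)} = - \frac{j^{3} + j}{2} = - \frac{j + j^{3}}{2} = - \frac{j}{2} - \frac{j^{3}}{2}$)
$M = -70867$ ($M = - \frac{40 \left(-190\right) - -220201}{3} = - \frac{-7600 + 220201}{3} = \left(- \frac{1}{3}\right) 212601 = -70867$)
$M + r{\left(86 \right)} = -70867 - 43 \left(1 + 86^{2}\right) = -70867 - 43 \left(1 + 7396\right) = -70867 - 43 \cdot 7397 = -70867 - 318071 = -388938$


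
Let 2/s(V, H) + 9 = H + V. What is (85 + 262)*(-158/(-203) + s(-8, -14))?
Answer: 1558724/6293 ≈ 247.69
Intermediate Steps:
s(V, H) = 2/(-9 + H + V) (s(V, H) = 2/(-9 + (H + V)) = 2/(-9 + H + V))
(85 + 262)*(-158/(-203) + s(-8, -14)) = (85 + 262)*(-158/(-203) + 2/(-9 - 14 - 8)) = 347*(-158*(-1/203) + 2/(-31)) = 347*(158/203 + 2*(-1/31)) = 347*(158/203 - 2/31) = 347*(4492/6293) = 1558724/6293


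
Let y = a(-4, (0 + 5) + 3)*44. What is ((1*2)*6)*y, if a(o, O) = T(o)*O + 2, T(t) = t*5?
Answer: -83424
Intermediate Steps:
T(t) = 5*t
a(o, O) = 2 + 5*O*o (a(o, O) = (5*o)*O + 2 = 5*O*o + 2 = 2 + 5*O*o)
y = -6952 (y = (2 + 5*((0 + 5) + 3)*(-4))*44 = (2 + 5*(5 + 3)*(-4))*44 = (2 + 5*8*(-4))*44 = (2 - 160)*44 = -158*44 = -6952)
((1*2)*6)*y = ((1*2)*6)*(-6952) = (2*6)*(-6952) = 12*(-6952) = -83424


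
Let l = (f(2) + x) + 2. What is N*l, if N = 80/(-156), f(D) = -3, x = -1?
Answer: 40/39 ≈ 1.0256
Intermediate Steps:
N = -20/39 (N = 80*(-1/156) = -20/39 ≈ -0.51282)
l = -2 (l = (-3 - 1) + 2 = -4 + 2 = -2)
N*l = -20/39*(-2) = 40/39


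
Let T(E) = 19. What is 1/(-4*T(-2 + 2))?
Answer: -1/76 ≈ -0.013158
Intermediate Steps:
1/(-4*T(-2 + 2)) = 1/(-4*19) = 1/(-76) = -1/76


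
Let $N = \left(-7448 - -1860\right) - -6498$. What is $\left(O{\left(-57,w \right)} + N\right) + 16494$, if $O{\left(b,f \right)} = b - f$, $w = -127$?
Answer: $17474$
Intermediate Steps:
$N = 910$ ($N = \left(-7448 + \left(-30 + 1890\right)\right) + 6498 = \left(-7448 + 1860\right) + 6498 = -5588 + 6498 = 910$)
$\left(O{\left(-57,w \right)} + N\right) + 16494 = \left(\left(-57 - -127\right) + 910\right) + 16494 = \left(\left(-57 + 127\right) + 910\right) + 16494 = \left(70 + 910\right) + 16494 = 980 + 16494 = 17474$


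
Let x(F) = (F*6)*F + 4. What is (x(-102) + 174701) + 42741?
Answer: 279870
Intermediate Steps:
x(F) = 4 + 6*F**2 (x(F) = (6*F)*F + 4 = 6*F**2 + 4 = 4 + 6*F**2)
(x(-102) + 174701) + 42741 = ((4 + 6*(-102)**2) + 174701) + 42741 = ((4 + 6*10404) + 174701) + 42741 = ((4 + 62424) + 174701) + 42741 = (62428 + 174701) + 42741 = 237129 + 42741 = 279870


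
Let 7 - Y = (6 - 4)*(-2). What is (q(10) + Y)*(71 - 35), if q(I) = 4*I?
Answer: 1836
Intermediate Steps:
Y = 11 (Y = 7 - (6 - 4)*(-2) = 7 - 2*(-2) = 7 - 1*(-4) = 7 + 4 = 11)
(q(10) + Y)*(71 - 35) = (4*10 + 11)*(71 - 35) = (40 + 11)*36 = 51*36 = 1836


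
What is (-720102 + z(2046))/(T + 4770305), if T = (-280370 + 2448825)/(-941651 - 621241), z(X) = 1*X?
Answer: -1122243977952/7455469353605 ≈ -0.15053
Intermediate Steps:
z(X) = X
T = -2168455/1562892 (T = 2168455/(-1562892) = 2168455*(-1/1562892) = -2168455/1562892 ≈ -1.3875)
(-720102 + z(2046))/(T + 4770305) = (-720102 + 2046)/(-2168455/1562892 + 4770305) = -718056/7455469353605/1562892 = -718056*1562892/7455469353605 = -1122243977952/7455469353605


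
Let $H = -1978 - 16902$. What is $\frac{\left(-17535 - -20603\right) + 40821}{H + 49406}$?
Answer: $\frac{43889}{30526} \approx 1.4378$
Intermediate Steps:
$H = -18880$
$\frac{\left(-17535 - -20603\right) + 40821}{H + 49406} = \frac{\left(-17535 - -20603\right) + 40821}{-18880 + 49406} = \frac{\left(-17535 + 20603\right) + 40821}{30526} = \left(3068 + 40821\right) \frac{1}{30526} = 43889 \cdot \frac{1}{30526} = \frac{43889}{30526}$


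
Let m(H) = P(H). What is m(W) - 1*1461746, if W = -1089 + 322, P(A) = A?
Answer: -1462513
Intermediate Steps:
W = -767
m(H) = H
m(W) - 1*1461746 = -767 - 1*1461746 = -767 - 1461746 = -1462513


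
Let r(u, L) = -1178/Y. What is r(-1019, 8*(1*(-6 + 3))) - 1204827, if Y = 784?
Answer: -472292773/392 ≈ -1.2048e+6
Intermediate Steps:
r(u, L) = -589/392 (r(u, L) = -1178/784 = -1178*1/784 = -589/392)
r(-1019, 8*(1*(-6 + 3))) - 1204827 = -589/392 - 1204827 = -472292773/392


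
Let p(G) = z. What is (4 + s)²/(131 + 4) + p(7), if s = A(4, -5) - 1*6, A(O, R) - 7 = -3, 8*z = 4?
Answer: 143/270 ≈ 0.52963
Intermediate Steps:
z = ½ (z = (⅛)*4 = ½ ≈ 0.50000)
A(O, R) = 4 (A(O, R) = 7 - 3 = 4)
p(G) = ½
s = -2 (s = 4 - 1*6 = 4 - 6 = -2)
(4 + s)²/(131 + 4) + p(7) = (4 - 2)²/(131 + 4) + ½ = 2²/135 + ½ = 4*(1/135) + ½ = 4/135 + ½ = 143/270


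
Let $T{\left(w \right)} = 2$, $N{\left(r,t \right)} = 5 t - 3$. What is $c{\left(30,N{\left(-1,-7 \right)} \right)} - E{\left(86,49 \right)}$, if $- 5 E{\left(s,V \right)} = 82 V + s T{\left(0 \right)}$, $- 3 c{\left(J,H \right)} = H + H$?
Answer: $\frac{2590}{3} \approx 863.33$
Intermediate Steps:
$N{\left(r,t \right)} = -3 + 5 t$
$c{\left(J,H \right)} = - \frac{2 H}{3}$ ($c{\left(J,H \right)} = - \frac{H + H}{3} = - \frac{2 H}{3}$)
$E{\left(s,V \right)} = - \frac{82 V}{5} - \frac{2 s}{5}$ ($E{\left(s,V \right)} = - \frac{82 V + s 2}{5} = - \frac{82 V + 2 s}{5} = - \frac{2 s + 82 V}{5} = - \frac{82 V}{5} - \frac{2 s}{5}$)
$c{\left(30,N{\left(-1,-7 \right)} \right)} - E{\left(86,49 \right)} = - \frac{2 \left(-3 + 5 \left(-7\right)\right)}{3} - \left(\left(- \frac{82}{5}\right) 49 - \frac{172}{5}\right) = - \frac{2 \left(-3 - 35\right)}{3} - \left(- \frac{4018}{5} - \frac{172}{5}\right) = \left(- \frac{2}{3}\right) \left(-38\right) - -838 = \frac{76}{3} + 838 = \frac{2590}{3}$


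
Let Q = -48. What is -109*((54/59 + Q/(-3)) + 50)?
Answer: -430332/59 ≈ -7293.8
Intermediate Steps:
-109*((54/59 + Q/(-3)) + 50) = -109*((54/59 - 48/(-3)) + 50) = -109*((54*(1/59) - 48*(-⅓)) + 50) = -109*((54/59 + 16) + 50) = -109*(998/59 + 50) = -109*3948/59 = -430332/59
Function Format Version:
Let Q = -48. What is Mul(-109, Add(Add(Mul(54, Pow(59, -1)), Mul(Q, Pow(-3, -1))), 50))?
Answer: Rational(-430332, 59) ≈ -7293.8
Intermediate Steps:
Mul(-109, Add(Add(Mul(54, Pow(59, -1)), Mul(Q, Pow(-3, -1))), 50)) = Mul(-109, Add(Add(Mul(54, Pow(59, -1)), Mul(-48, Pow(-3, -1))), 50)) = Mul(-109, Add(Add(Mul(54, Rational(1, 59)), Mul(-48, Rational(-1, 3))), 50)) = Mul(-109, Add(Add(Rational(54, 59), 16), 50)) = Mul(-109, Add(Rational(998, 59), 50)) = Mul(-109, Rational(3948, 59)) = Rational(-430332, 59)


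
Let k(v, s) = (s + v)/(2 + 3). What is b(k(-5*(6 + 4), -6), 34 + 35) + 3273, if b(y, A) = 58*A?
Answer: 7275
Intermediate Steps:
k(v, s) = s/5 + v/5 (k(v, s) = (s + v)/5 = (s + v)*(⅕) = s/5 + v/5)
b(k(-5*(6 + 4), -6), 34 + 35) + 3273 = 58*(34 + 35) + 3273 = 58*69 + 3273 = 4002 + 3273 = 7275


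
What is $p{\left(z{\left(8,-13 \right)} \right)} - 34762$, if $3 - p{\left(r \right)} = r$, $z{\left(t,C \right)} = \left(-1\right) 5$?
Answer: $-34754$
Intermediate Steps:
$z{\left(t,C \right)} = -5$
$p{\left(r \right)} = 3 - r$
$p{\left(z{\left(8,-13 \right)} \right)} - 34762 = \left(3 - -5\right) - 34762 = \left(3 + 5\right) - 34762 = 8 - 34762 = -34754$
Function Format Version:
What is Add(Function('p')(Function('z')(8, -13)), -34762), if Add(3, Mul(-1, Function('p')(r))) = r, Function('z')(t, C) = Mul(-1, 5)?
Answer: -34754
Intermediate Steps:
Function('z')(t, C) = -5
Function('p')(r) = Add(3, Mul(-1, r))
Add(Function('p')(Function('z')(8, -13)), -34762) = Add(Add(3, Mul(-1, -5)), -34762) = Add(Add(3, 5), -34762) = Add(8, -34762) = -34754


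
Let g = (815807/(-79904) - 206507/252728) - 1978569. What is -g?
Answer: 713489317090867/360606752 ≈ 1.9786e+6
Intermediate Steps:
g = -713489317090867/360606752 (g = (815807*(-1/79904) - 206507*1/252728) - 1978569 = (-815807/79904 - 29501/36104) - 1978569 = -3976392979/360606752 - 1978569 = -713489317090867/360606752 ≈ -1.9786e+6)
-g = -1*(-713489317090867/360606752) = 713489317090867/360606752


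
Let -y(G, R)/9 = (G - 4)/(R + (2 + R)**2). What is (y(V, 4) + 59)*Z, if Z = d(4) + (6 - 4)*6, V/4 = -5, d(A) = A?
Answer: 5152/5 ≈ 1030.4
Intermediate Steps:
V = -20 (V = 4*(-5) = -20)
y(G, R) = -9*(-4 + G)/(R + (2 + R)**2) (y(G, R) = -9*(G - 4)/(R + (2 + R)**2) = -9*(-4 + G)/(R + (2 + R)**2))
Z = 16 (Z = 4 + (6 - 4)*6 = 4 + 2*6 = 4 + 12 = 16)
(y(V, 4) + 59)*Z = (9*(4 - 1*(-20))/(4 + (2 + 4)**2) + 59)*16 = (9*(4 + 20)/(4 + 6**2) + 59)*16 = (9*24/(4 + 36) + 59)*16 = (9*24/40 + 59)*16 = (9*(1/40)*24 + 59)*16 = (27/5 + 59)*16 = (322/5)*16 = 5152/5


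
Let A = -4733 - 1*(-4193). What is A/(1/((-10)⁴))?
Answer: -5400000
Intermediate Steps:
A = -540 (A = -4733 + 4193 = -540)
A/(1/((-10)⁴)) = -540*(-10)⁴ = -540/(1/10000) = -540/1/10000 = -540*10000 = -5400000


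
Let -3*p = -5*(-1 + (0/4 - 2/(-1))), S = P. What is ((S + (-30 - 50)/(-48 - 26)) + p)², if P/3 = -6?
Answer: 2866249/12321 ≈ 232.63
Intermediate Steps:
P = -18 (P = 3*(-6) = -18)
S = -18
p = 5/3 (p = -(-5)*(-1 + (0/4 - 2/(-1)))/3 = -(-5)*(-1 + (0*(¼) - 2*(-1)))/3 = -(-5)*(-1 + (0 + 2))/3 = -(-5)*(-1 + 2)/3 = -(-5)/3 = -⅓*(-5) = 5/3 ≈ 1.6667)
((S + (-30 - 50)/(-48 - 26)) + p)² = ((-18 + (-30 - 50)/(-48 - 26)) + 5/3)² = ((-18 - 80/(-74)) + 5/3)² = ((-18 - 80*(-1/74)) + 5/3)² = ((-18 + 40/37) + 5/3)² = (-626/37 + 5/3)² = (-1693/111)² = 2866249/12321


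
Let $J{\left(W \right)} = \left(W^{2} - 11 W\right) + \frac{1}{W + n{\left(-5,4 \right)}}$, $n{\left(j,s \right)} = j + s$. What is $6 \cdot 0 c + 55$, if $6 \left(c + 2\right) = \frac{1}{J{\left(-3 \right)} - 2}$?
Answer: $55$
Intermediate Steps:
$J{\left(W \right)} = W^{2} + \frac{1}{-1 + W} - 11 W$ ($J{\left(W \right)} = \left(W^{2} - 11 W\right) + \frac{1}{W + \left(-5 + 4\right)} = \left(W^{2} - 11 W\right) + \frac{1}{W - 1} = \left(W^{2} - 11 W\right) + \frac{1}{-1 + W} = W^{2} + \frac{1}{-1 + W} - 11 W$)
$c = - \frac{952}{477}$ ($c = -2 + \frac{1}{6 \left(\frac{1 + \left(-3\right)^{3} - 12 \left(-3\right)^{2} + 11 \left(-3\right)}{-1 - 3} - 2\right)} = -2 + \frac{1}{6 \left(\frac{1 - 27 - 108 - 33}{-4} - 2\right)} = -2 + \frac{1}{6 \left(- \frac{1 - 27 - 108 - 33}{4} - 2\right)} = -2 + \frac{1}{6 \left(\left(- \frac{1}{4}\right) \left(-167\right) - 2\right)} = -2 + \frac{1}{6 \left(\frac{167}{4} - 2\right)} = -2 + \frac{1}{6 \cdot \frac{159}{4}} = -2 + \frac{1}{6} \cdot \frac{4}{159} = -2 + \frac{2}{477} = - \frac{952}{477} \approx -1.9958$)
$6 \cdot 0 c + 55 = 6 \cdot 0 \left(- \frac{952}{477}\right) + 55 = 0 \left(- \frac{952}{477}\right) + 55 = 0 + 55 = 55$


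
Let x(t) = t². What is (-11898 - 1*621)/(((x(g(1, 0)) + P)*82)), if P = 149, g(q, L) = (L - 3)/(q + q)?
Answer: -25038/24805 ≈ -1.0094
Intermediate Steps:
g(q, L) = (-3 + L)/(2*q) (g(q, L) = (-3 + L)/((2*q)) = (-3 + L)*(1/(2*q)) = (-3 + L)/(2*q))
(-11898 - 1*621)/(((x(g(1, 0)) + P)*82)) = (-11898 - 1*621)/(((((½)*(-3 + 0)/1)² + 149)*82)) = (-11898 - 621)/(((((½)*1*(-3))² + 149)*82)) = -12519*1/(82*((-3/2)² + 149)) = -12519*1/(82*(9/4 + 149)) = -12519/((605/4)*82) = -12519/24805/2 = -12519*2/24805 = -25038/24805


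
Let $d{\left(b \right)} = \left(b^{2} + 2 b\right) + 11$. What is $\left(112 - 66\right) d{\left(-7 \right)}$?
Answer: $2116$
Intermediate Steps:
$d{\left(b \right)} = 11 + b^{2} + 2 b$
$\left(112 - 66\right) d{\left(-7 \right)} = \left(112 - 66\right) \left(11 + \left(-7\right)^{2} + 2 \left(-7\right)\right) = 46 \left(11 + 49 - 14\right) = 46 \cdot 46 = 2116$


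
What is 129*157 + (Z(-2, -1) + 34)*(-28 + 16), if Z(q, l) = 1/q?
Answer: 19851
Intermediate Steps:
129*157 + (Z(-2, -1) + 34)*(-28 + 16) = 129*157 + (1/(-2) + 34)*(-28 + 16) = 20253 + (-½ + 34)*(-12) = 20253 + (67/2)*(-12) = 20253 - 402 = 19851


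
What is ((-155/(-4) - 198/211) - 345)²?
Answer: 67219377289/712336 ≈ 94365.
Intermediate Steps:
((-155/(-4) - 198/211) - 345)² = ((-155*(-¼) - 198*1/211) - 345)² = ((155/4 - 198/211) - 345)² = (31913/844 - 345)² = (-259267/844)² = 67219377289/712336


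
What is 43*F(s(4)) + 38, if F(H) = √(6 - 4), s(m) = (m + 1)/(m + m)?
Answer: 38 + 43*√2 ≈ 98.811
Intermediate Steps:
s(m) = (1 + m)/(2*m) (s(m) = (1 + m)/((2*m)) = (1 + m)*(1/(2*m)) = (1 + m)/(2*m))
F(H) = √2
43*F(s(4)) + 38 = 43*√2 + 38 = 38 + 43*√2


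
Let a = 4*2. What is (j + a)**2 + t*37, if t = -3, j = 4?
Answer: 33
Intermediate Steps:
a = 8
(j + a)**2 + t*37 = (4 + 8)**2 - 3*37 = 12**2 - 111 = 144 - 111 = 33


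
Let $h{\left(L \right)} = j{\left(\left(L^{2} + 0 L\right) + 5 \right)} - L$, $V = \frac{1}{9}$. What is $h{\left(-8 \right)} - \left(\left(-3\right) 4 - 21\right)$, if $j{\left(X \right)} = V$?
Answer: $\frac{370}{9} \approx 41.111$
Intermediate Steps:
$V = \frac{1}{9} \approx 0.11111$
$j{\left(X \right)} = \frac{1}{9}$
$h{\left(L \right)} = \frac{1}{9} - L$
$h{\left(-8 \right)} - \left(\left(-3\right) 4 - 21\right) = \left(\frac{1}{9} - -8\right) - \left(\left(-3\right) 4 - 21\right) = \left(\frac{1}{9} + 8\right) - \left(-12 - 21\right) = \frac{73}{9} - -33 = \frac{73}{9} + 33 = \frac{370}{9}$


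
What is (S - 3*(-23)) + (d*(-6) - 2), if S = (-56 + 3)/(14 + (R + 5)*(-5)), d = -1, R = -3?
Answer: 239/4 ≈ 59.750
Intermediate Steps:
S = -53/4 (S = (-56 + 3)/(14 + (-3 + 5)*(-5)) = -53/(14 + 2*(-5)) = -53/(14 - 10) = -53/4 ≈ -13.250)
(S - 3*(-23)) + (d*(-6) - 2) = (-53/4 - 3*(-23)) + (-1*(-6) - 2) = (-53/4 + 69) + (6 - 2) = 223/4 + 4 = 239/4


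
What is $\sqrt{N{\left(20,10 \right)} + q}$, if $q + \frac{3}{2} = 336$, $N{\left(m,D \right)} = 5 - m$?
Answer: $\frac{3 \sqrt{142}}{2} \approx 17.875$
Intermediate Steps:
$q = \frac{669}{2}$ ($q = - \frac{3}{2} + 336 = \frac{669}{2} \approx 334.5$)
$\sqrt{N{\left(20,10 \right)} + q} = \sqrt{\left(5 - 20\right) + \frac{669}{2}} = \sqrt{-15 + \frac{669}{2}} = \sqrt{\frac{639}{2}} = \frac{3 \sqrt{142}}{2}$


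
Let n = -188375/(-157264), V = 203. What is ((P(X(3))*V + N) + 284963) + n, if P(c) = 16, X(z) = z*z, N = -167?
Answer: 45299139991/157264 ≈ 2.8805e+5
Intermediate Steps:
X(z) = z²
n = 188375/157264 (n = -188375*(-1/157264) = 188375/157264 ≈ 1.1978)
((P(X(3))*V + N) + 284963) + n = ((16*203 - 167) + 284963) + 188375/157264 = ((3248 - 167) + 284963) + 188375/157264 = (3081 + 284963) + 188375/157264 = 288044 + 188375/157264 = 45299139991/157264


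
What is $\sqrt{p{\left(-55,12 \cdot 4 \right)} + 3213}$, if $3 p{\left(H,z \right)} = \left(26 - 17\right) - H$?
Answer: $\frac{\sqrt{29109}}{3} \approx 56.871$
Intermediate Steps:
$p{\left(H,z \right)} = 3 - \frac{H}{3}$ ($p{\left(H,z \right)} = \frac{\left(26 - 17\right) - H}{3} = \frac{9 - H}{3} = 3 - \frac{H}{3}$)
$\sqrt{p{\left(-55,12 \cdot 4 \right)} + 3213} = \sqrt{\left(3 - - \frac{55}{3}\right) + 3213} = \sqrt{\left(3 + \frac{55}{3}\right) + 3213} = \sqrt{\frac{64}{3} + 3213} = \sqrt{\frac{9703}{3}} = \frac{\sqrt{29109}}{3}$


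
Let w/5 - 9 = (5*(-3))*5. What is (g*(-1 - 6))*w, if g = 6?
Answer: 13860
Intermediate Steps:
w = -330 (w = 45 + 5*((5*(-3))*5) = 45 + 5*(-15*5) = 45 + 5*(-75) = 45 - 375 = -330)
(g*(-1 - 6))*w = (6*(-1 - 6))*(-330) = (6*(-7))*(-330) = -42*(-330) = 13860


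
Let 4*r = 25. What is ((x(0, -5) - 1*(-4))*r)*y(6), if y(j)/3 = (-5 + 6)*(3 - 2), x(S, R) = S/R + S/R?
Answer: 75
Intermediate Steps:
r = 25/4 (r = (¼)*25 = 25/4 ≈ 6.2500)
x(S, R) = 2*S/R
y(j) = 3 (y(j) = 3*((-5 + 6)*(3 - 2)) = 3*(1*1) = 3*1 = 3)
((x(0, -5) - 1*(-4))*r)*y(6) = ((2*0/(-5) - 1*(-4))*(25/4))*3 = ((2*0*(-⅕) + 4)*(25/4))*3 = ((0 + 4)*(25/4))*3 = (4*(25/4))*3 = 25*3 = 75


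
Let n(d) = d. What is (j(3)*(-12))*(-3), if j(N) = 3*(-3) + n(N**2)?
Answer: 0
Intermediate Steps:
j(N) = -9 + N**2 (j(N) = 3*(-3) + N**2 = -9 + N**2)
(j(3)*(-12))*(-3) = ((-9 + 3**2)*(-12))*(-3) = ((-9 + 9)*(-12))*(-3) = (0*(-12))*(-3) = 0*(-3) = 0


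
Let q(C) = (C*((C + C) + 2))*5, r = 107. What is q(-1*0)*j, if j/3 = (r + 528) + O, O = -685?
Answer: 0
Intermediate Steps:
q(C) = 5*C*(2 + 2*C) (q(C) = (C*(2*C + 2))*5 = (C*(2 + 2*C))*5 = 5*C*(2 + 2*C))
j = -150 (j = 3*((107 + 528) - 685) = 3*(635 - 685) = 3*(-50) = -150)
q(-1*0)*j = (10*(-1*0)*(1 - 1*0))*(-150) = (10*0*(1 + 0))*(-150) = (10*0*1)*(-150) = 0*(-150) = 0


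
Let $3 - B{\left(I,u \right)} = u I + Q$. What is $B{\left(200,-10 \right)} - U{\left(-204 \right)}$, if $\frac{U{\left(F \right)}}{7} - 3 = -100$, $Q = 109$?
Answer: $2573$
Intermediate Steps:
$U{\left(F \right)} = -679$ ($U{\left(F \right)} = 21 + 7 \left(-100\right) = 21 - 700 = -679$)
$B{\left(I,u \right)} = -106 - I u$ ($B{\left(I,u \right)} = 3 - \left(u I + 109\right) = 3 - \left(I u + 109\right) = 3 - \left(109 + I u\right) = -106 - I u$)
$B{\left(200,-10 \right)} - U{\left(-204 \right)} = \left(-106 - 200 \left(-10\right)\right) - -679 = \left(-106 + 2000\right) + 679 = 1894 + 679 = 2573$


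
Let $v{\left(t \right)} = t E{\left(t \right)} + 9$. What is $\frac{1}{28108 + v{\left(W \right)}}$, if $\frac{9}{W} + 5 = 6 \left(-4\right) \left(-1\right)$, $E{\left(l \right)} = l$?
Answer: $\frac{361}{10150318} \approx 3.5565 \cdot 10^{-5}$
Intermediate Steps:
$W = \frac{9}{19}$ ($W = \frac{9}{-5 + 6 \left(-4\right) \left(-1\right)} = \frac{9}{-5 - -24} = \frac{9}{-5 + 24} = \frac{9}{19} \approx 0.47368$)
$v{\left(t \right)} = 9 + t^{2}$ ($v{\left(t \right)} = t t + 9 = t^{2} + 9 = 9 + t^{2}$)
$\frac{1}{28108 + v{\left(W \right)}} = \frac{1}{28108 + \left(9 + \left(\frac{9}{19}\right)^{2}\right)} = \frac{1}{28108 + \left(9 + \frac{81}{361}\right)} = \frac{1}{28108 + \frac{3330}{361}} = \frac{1}{\frac{10150318}{361}} = \frac{361}{10150318}$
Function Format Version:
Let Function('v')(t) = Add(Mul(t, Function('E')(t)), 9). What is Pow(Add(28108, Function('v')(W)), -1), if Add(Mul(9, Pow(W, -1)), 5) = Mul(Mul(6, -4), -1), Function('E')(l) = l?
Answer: Rational(361, 10150318) ≈ 3.5565e-5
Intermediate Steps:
W = Rational(9, 19) (W = Mul(9, Pow(Add(-5, Mul(Mul(6, -4), -1)), -1)) = Mul(9, Pow(Add(-5, Mul(-24, -1)), -1)) = Mul(9, Pow(Add(-5, 24), -1)) = Mul(9, Pow(19, -1)) = Mul(9, Rational(1, 19)) = Rational(9, 19) ≈ 0.47368)
Function('v')(t) = Add(9, Pow(t, 2)) (Function('v')(t) = Add(Mul(t, t), 9) = Add(Pow(t, 2), 9) = Add(9, Pow(t, 2)))
Pow(Add(28108, Function('v')(W)), -1) = Pow(Add(28108, Add(9, Pow(Rational(9, 19), 2))), -1) = Pow(Add(28108, Add(9, Rational(81, 361))), -1) = Pow(Add(28108, Rational(3330, 361)), -1) = Pow(Rational(10150318, 361), -1) = Rational(361, 10150318)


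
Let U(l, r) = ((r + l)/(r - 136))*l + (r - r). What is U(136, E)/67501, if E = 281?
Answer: 56712/9787645 ≈ 0.0057942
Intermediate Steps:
U(l, r) = l*(l + r)/(-136 + r) (U(l, r) = ((l + r)/(-136 + r))*l + 0 = l*(l + r)/(-136 + r) + 0 = l*(l + r)/(-136 + r))
U(136, E)/67501 = (136*(136 + 281)/(-136 + 281))/67501 = (136*417/145)*(1/67501) = (136*(1/145)*417)*(1/67501) = (56712/145)*(1/67501) = 56712/9787645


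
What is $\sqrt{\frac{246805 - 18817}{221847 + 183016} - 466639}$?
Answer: $\frac{i \sqrt{76488595499611747}}{404863} \approx 683.11 i$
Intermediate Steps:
$\sqrt{\frac{246805 - 18817}{221847 + 183016} - 466639} = \sqrt{\frac{227988}{404863} - 466639} = \sqrt{- \frac{188924637469}{404863}} = \frac{i \sqrt{76488595499611747}}{404863}$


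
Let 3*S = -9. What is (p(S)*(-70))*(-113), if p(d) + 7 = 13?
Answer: 47460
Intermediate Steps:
S = -3 (S = (1/3)*(-9) = -3)
p(d) = 6 (p(d) = -7 + 13 = 6)
(p(S)*(-70))*(-113) = (6*(-70))*(-113) = -420*(-113) = 47460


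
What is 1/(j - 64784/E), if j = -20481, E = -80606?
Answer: -40303/825413351 ≈ -4.8828e-5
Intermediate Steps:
1/(j - 64784/E) = 1/(-20481 - 64784/(-80606)) = 1/(-20481 - 64784*(-1/80606)) = 1/(-20481 + 32392/40303) = 1/(-825413351/40303) = -40303/825413351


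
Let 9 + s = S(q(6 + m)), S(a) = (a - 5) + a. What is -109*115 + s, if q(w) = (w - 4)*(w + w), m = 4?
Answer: -12309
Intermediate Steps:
q(w) = 2*w*(-4 + w) (q(w) = (-4 + w)*(2*w) = 2*w*(-4 + w))
S(a) = -5 + 2*a (S(a) = (-5 + a) + a = -5 + 2*a)
s = 226 (s = -9 + (-5 + 2*(2*(6 + 4)*(-4 + (6 + 4)))) = -9 + (-5 + 2*(2*10*(-4 + 10))) = -9 + (-5 + 2*(2*10*6)) = -9 + (-5 + 2*120) = -9 + (-5 + 240) = -9 + 235 = 226)
-109*115 + s = -109*115 + 226 = -12535 + 226 = -12309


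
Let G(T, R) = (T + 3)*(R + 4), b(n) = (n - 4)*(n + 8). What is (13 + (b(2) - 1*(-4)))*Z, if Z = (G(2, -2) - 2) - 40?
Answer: 96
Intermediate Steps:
b(n) = (-4 + n)*(8 + n)
G(T, R) = (3 + T)*(4 + R)
Z = -32 (Z = ((12 + 3*(-2) + 4*2 - 2*2) - 2) - 40 = ((12 - 6 + 8 - 4) - 2) - 40 = (10 - 2) - 40 = 8 - 40 = -32)
(13 + (b(2) - 1*(-4)))*Z = (13 + ((-32 + 2**2 + 4*2) - 1*(-4)))*(-32) = (13 + ((-32 + 4 + 8) + 4))*(-32) = (13 + (-20 + 4))*(-32) = (13 - 16)*(-32) = -3*(-32) = 96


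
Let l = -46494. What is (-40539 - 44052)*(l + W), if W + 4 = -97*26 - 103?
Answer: 4155363693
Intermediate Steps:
W = -2629 (W = -4 + (-97*26 - 103) = -4 + (-2522 - 103) = -4 - 2625 = -2629)
(-40539 - 44052)*(l + W) = (-40539 - 44052)*(-46494 - 2629) = -84591*(-49123) = 4155363693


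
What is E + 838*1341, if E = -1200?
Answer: 1122558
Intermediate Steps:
E + 838*1341 = -1200 + 838*1341 = -1200 + 1123758 = 1122558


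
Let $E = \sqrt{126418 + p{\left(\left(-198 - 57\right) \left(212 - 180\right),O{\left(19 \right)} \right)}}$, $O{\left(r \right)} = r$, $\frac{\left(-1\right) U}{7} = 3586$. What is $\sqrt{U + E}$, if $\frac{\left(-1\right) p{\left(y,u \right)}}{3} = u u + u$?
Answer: $\sqrt{-25102 + \sqrt{125278}} \approx 157.32 i$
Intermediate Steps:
$U = -25102$ ($U = \left(-7\right) 3586 = -25102$)
$p{\left(y,u \right)} = - 3 u - 3 u^{2}$ ($p{\left(y,u \right)} = - 3 \left(u u + u\right) = - 3 \left(u^{2} + u\right) = - 3 \left(u + u^{2}\right) = - 3 u - 3 u^{2}$)
$E = \sqrt{125278}$ ($E = \sqrt{126418 - 57 \left(1 + 19\right)} = \sqrt{126418 - 57 \cdot 20} = \sqrt{126418 - 1140} = \sqrt{125278} \approx 353.95$)
$\sqrt{U + E} = \sqrt{-25102 + \sqrt{125278}}$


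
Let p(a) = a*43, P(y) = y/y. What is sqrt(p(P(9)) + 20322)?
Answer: sqrt(20365) ≈ 142.71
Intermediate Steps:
P(y) = 1
p(a) = 43*a
sqrt(p(P(9)) + 20322) = sqrt(43*1 + 20322) = sqrt(43 + 20322) = sqrt(20365)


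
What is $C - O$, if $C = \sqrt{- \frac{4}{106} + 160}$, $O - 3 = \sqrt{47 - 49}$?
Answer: $-3 + \frac{3 \sqrt{49926}}{53} - i \sqrt{2} \approx 9.6476 - 1.4142 i$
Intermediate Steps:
$O = 3 + i \sqrt{2}$ ($O = 3 + \sqrt{47 - 49} = 3 + \sqrt{-2} = 3 + i \sqrt{2} \approx 3.0 + 1.4142 i$)
$C = \frac{3 \sqrt{49926}}{53}$ ($C = \sqrt{\left(-4\right) \frac{1}{106} + 160} = \sqrt{- \frac{2}{53} + 160} = \sqrt{\frac{8478}{53}} = \frac{3 \sqrt{49926}}{53} \approx 12.648$)
$C - O = \frac{3 \sqrt{49926}}{53} - \left(3 + i \sqrt{2}\right) = -3 + \frac{3 \sqrt{49926}}{53} - i \sqrt{2}$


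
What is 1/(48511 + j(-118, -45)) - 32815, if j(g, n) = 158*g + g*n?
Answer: -1154333254/35177 ≈ -32815.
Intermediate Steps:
1/(48511 + j(-118, -45)) - 32815 = 1/(48511 - 118*(158 - 45)) - 32815 = 1/(48511 - 118*113) - 32815 = 1/(48511 - 13334) - 32815 = 1/35177 - 32815 = -1154333254/35177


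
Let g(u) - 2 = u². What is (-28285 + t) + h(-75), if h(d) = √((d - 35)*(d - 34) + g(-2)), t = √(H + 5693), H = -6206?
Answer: -28285 + 2*√2999 + 3*I*√57 ≈ -28175.0 + 22.65*I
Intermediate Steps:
g(u) = 2 + u²
t = 3*I*√57 (t = √(-6206 + 5693) = √(-513) = 3*I*√57 ≈ 22.65*I)
h(d) = √(6 + (-35 + d)*(-34 + d)) (h(d) = √((d - 35)*(d - 34) + (2 + (-2)²)) = √((-35 + d)*(-34 + d) + (2 + 4)) = √((-35 + d)*(-34 + d) + 6) = √(6 + (-35 + d)*(-34 + d)))
(-28285 + t) + h(-75) = (-28285 + 3*I*√57) + √(1196 + (-75)² - 69*(-75)) = (-28285 + 3*I*√57) + √(1196 + 5625 + 5175) = (-28285 + 3*I*√57) + √11996 = (-28285 + 3*I*√57) + 2*√2999 = -28285 + 2*√2999 + 3*I*√57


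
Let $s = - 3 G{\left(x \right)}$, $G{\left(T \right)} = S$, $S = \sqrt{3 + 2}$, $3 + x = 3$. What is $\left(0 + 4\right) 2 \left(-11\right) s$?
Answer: $264 \sqrt{5} \approx 590.32$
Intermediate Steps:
$x = 0$ ($x = -3 + 3 = 0$)
$S = \sqrt{5} \approx 2.2361$
$G{\left(T \right)} = \sqrt{5}$
$s = - 3 \sqrt{5} \approx -6.7082$
$\left(0 + 4\right) 2 \left(-11\right) s = \left(0 + 4\right) 2 \left(-11\right) \left(- 3 \sqrt{5}\right) = 4 \cdot 2 \left(-11\right) \left(- 3 \sqrt{5}\right) = 8 \left(-11\right) \left(- 3 \sqrt{5}\right) = - 88 \left(- 3 \sqrt{5}\right) = 264 \sqrt{5}$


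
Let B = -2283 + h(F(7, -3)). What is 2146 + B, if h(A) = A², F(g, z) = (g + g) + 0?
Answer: 59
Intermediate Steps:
F(g, z) = 2*g (F(g, z) = 2*g + 0 = 2*g)
B = -2087 (B = -2283 + (2*7)² = -2283 + 14² = -2283 + 196 = -2087)
2146 + B = 2146 - 2087 = 59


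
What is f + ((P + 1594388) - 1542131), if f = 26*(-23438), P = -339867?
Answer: -896998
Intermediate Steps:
f = -609388
f + ((P + 1594388) - 1542131) = -609388 + ((-339867 + 1594388) - 1542131) = -609388 + (1254521 - 1542131) = -609388 - 287610 = -896998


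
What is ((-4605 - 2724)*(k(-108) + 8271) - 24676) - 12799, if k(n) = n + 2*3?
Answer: -59908076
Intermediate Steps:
k(n) = 6 + n (k(n) = n + 6 = 6 + n)
((-4605 - 2724)*(k(-108) + 8271) - 24676) - 12799 = ((-4605 - 2724)*((6 - 108) + 8271) - 24676) - 12799 = (-7329*(-102 + 8271) - 24676) - 12799 = (-7329*8169 - 24676) - 12799 = (-59870601 - 24676) - 12799 = -59895277 - 12799 = -59908076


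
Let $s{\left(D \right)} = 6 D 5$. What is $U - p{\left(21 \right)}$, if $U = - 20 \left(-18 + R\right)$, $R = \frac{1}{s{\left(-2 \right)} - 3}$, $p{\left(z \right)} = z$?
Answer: $\frac{21377}{63} \approx 339.32$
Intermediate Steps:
$s{\left(D \right)} = 30 D$
$R = - \frac{1}{63}$ ($R = \frac{1}{30 \left(-2\right) - 3} = \frac{1}{-60 - 3} = \frac{1}{-63} = - \frac{1}{63} \approx -0.015873$)
$U = \frac{22700}{63}$ ($U = - 20 \left(-18 - \frac{1}{63}\right) = \left(-20\right) \left(- \frac{1135}{63}\right) = \frac{22700}{63} \approx 360.32$)
$U - p{\left(21 \right)} = \frac{22700}{63} - 21 = \frac{21377}{63}$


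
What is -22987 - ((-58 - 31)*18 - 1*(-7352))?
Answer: -28737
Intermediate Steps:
-22987 - ((-58 - 31)*18 - 1*(-7352)) = -22987 - (-89*18 + 7352) = -22987 - (-1602 + 7352) = -22987 - 1*5750 = -22987 - 5750 = -28737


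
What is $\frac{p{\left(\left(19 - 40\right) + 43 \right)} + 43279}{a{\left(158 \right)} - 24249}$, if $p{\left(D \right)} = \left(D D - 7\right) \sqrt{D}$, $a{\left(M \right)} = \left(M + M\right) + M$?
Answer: $- \frac{43279}{23775} - \frac{159 \sqrt{22}}{7925} \approx -1.9145$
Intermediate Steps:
$a{\left(M \right)} = 3 M$ ($a{\left(M \right)} = 2 M + M = 3 M$)
$p{\left(D \right)} = \sqrt{D} \left(-7 + D^{2}\right)$ ($p{\left(D \right)} = \left(D^{2} - 7\right) \sqrt{D} = \left(-7 + D^{2}\right) \sqrt{D} = \sqrt{D} \left(-7 + D^{2}\right)$)
$\frac{p{\left(\left(19 - 40\right) + 43 \right)} + 43279}{a{\left(158 \right)} - 24249} = \frac{\sqrt{\left(19 - 40\right) + 43} \left(-7 + \left(\left(19 - 40\right) + 43\right)^{2}\right) + 43279}{3 \cdot 158 - 24249} = \frac{\sqrt{-21 + 43} \left(-7 + \left(-21 + 43\right)^{2}\right) + 43279}{474 - 24249} = \frac{\sqrt{22} \left(-7 + 22^{2}\right) + 43279}{-23775} = \left(\sqrt{22} \left(-7 + 484\right) + 43279\right) \left(- \frac{1}{23775}\right) = \left(\sqrt{22} \cdot 477 + 43279\right) \left(- \frac{1}{23775}\right) = \left(477 \sqrt{22} + 43279\right) \left(- \frac{1}{23775}\right) = \left(43279 + 477 \sqrt{22}\right) \left(- \frac{1}{23775}\right) = - \frac{43279}{23775} - \frac{159 \sqrt{22}}{7925}$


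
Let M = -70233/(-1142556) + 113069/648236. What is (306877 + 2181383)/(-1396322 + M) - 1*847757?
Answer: -2435375570470554925621/2872722314589345 ≈ -8.4776e+5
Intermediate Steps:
M = 7279800973/30860247134 (M = -70233*(-1/1142556) + 113069*(1/648236) = 23411/380852 + 113069/648236 = 7279800973/30860247134 ≈ 0.23590)
(306877 + 2181383)/(-1396322 + M) - 1*847757 = (306877 + 2181383)/(-1396322 + 7279800973/30860247134) - 1*847757 = 2488260/(-43090834718840175/30860247134) - 847757 = 2488260*(-30860247134/43090834718840175) - 847757 = -5119221235576456/2872722314589345 - 847757 = -2435375570470554925621/2872722314589345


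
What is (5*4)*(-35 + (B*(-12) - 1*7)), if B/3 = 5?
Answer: -4440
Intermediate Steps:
B = 15 (B = 3*5 = 15)
(5*4)*(-35 + (B*(-12) - 1*7)) = (5*4)*(-35 + (15*(-12) - 1*7)) = 20*(-35 + (-180 - 7)) = 20*(-35 - 187) = 20*(-222) = -4440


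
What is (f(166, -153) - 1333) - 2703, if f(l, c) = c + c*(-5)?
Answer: -3424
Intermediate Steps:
f(l, c) = -4*c (f(l, c) = c - 5*c = -4*c)
(f(166, -153) - 1333) - 2703 = (-4*(-153) - 1333) - 2703 = (612 - 1333) - 2703 = -721 - 2703 = -3424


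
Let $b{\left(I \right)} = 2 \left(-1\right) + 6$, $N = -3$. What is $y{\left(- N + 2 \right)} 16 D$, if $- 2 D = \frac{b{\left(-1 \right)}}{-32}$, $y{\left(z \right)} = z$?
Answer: $5$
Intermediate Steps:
$b{\left(I \right)} = 4$ ($b{\left(I \right)} = -2 + 6 = 4$)
$D = \frac{1}{16}$ ($D = - \frac{4 \frac{1}{-32}}{2} = - \frac{4 \left(- \frac{1}{32}\right)}{2} = \left(- \frac{1}{2}\right) \left(- \frac{1}{8}\right) = \frac{1}{16} \approx 0.0625$)
$y{\left(- N + 2 \right)} 16 D = \left(\left(-1\right) \left(-3\right) + 2\right) 16 \cdot \frac{1}{16} = \left(3 + 2\right) 16 \cdot \frac{1}{16} = 5 \cdot 16 \cdot \frac{1}{16} = 80 \cdot \frac{1}{16} = 5$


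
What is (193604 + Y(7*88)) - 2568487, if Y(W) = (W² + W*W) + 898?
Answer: -1615073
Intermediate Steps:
Y(W) = 898 + 2*W² (Y(W) = (W² + W²) + 898 = 2*W² + 898 = 898 + 2*W²)
(193604 + Y(7*88)) - 2568487 = (193604 + (898 + 2*(7*88)²)) - 2568487 = (193604 + (898 + 2*616²)) - 2568487 = (193604 + (898 + 2*379456)) - 2568487 = (193604 + (898 + 758912)) - 2568487 = (193604 + 759810) - 2568487 = 953414 - 2568487 = -1615073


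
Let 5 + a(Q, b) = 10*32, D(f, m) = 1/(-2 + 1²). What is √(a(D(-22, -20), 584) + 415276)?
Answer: √415591 ≈ 644.66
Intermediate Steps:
D(f, m) = -1 (D(f, m) = 1/(-2 + 1) = 1/(-1) = -1)
a(Q, b) = 315 (a(Q, b) = -5 + 10*32 = -5 + 320 = 315)
√(a(D(-22, -20), 584) + 415276) = √(315 + 415276) = √415591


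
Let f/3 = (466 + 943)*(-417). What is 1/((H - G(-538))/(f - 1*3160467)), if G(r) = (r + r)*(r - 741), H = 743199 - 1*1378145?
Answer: 2461563/1005575 ≈ 2.4479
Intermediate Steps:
H = -634946 (H = 743199 - 1378145 = -634946)
f = -1762659 (f = 3*((466 + 943)*(-417)) = 3*(1409*(-417)) = 3*(-587553) = -1762659)
G(r) = 2*r*(-741 + r) (G(r) = (2*r)*(-741 + r) = 2*r*(-741 + r))
1/((H - G(-538))/(f - 1*3160467)) = 1/((-634946 - 2*(-538)*(-741 - 538))/(-1762659 - 1*3160467)) = 1/((-634946 - 2*(-538)*(-1279))/(-1762659 - 3160467)) = 1/((-634946 - 1*1376204)/(-4923126)) = 1/((-634946 - 1376204)*(-1/4923126)) = 1/(-2011150*(-1/4923126)) = 1/(1005575/2461563) = 2461563/1005575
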